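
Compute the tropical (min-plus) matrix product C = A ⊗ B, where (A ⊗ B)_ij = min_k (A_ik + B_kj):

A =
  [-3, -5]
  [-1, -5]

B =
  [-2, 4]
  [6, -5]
A ⊗ B =
  [-5, -10]
  [-3, -10]

Apply the min-plus product entry-by-entry:
  C[0][0] = min over k of (A[0][0] + B[0][0] = -3 + -2 = -5, A[0][1] + B[1][0] = -5 + 6 = 1) = -5 (attained at k = 0)
  C[0][1] = min over k of (A[0][0] + B[0][1] = -3 + 4 = 1, A[0][1] + B[1][1] = -5 + -5 = -10) = -10 (attained at k = 1)
  C[1][0] = min over k of (A[1][0] + B[0][0] = -1 + -2 = -3, A[1][1] + B[1][0] = -5 + 6 = 1) = -3 (attained at k = 0)
  C[1][1] = min over k of (A[1][0] + B[0][1] = -1 + 4 = 3, A[1][1] + B[1][1] = -5 + -5 = -10) = -10 (attained at k = 1)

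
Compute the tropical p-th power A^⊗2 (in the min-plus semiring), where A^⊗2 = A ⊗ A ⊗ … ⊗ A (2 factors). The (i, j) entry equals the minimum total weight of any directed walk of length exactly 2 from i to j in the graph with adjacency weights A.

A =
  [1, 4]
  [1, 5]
A^⊗2 =
  [2, 5]
  [2, 5]

Each entry (A^⊗2)_ij equals the minimum over all length-2 walks i = v_0 → v_1 → … → v_2 = j of Σ_t A[v_t][v_{t+1}]. For example, for (i, j) = (0, 1) we minimise over 2 possible intermediate vertex sequences; the minimum is 5, attained along the walk 0 → 0 → 1.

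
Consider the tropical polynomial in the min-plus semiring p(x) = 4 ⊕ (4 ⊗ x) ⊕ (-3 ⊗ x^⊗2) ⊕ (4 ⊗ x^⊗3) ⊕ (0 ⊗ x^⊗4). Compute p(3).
p(3) = 3

A tropical monomial a ⊗ x^⊗i evaluates to a + i · x. Evaluating each term at x = 3:
  Term 0 contributes 4 + 0 · 3 = 4
  Term 1 contributes 4 + 1 · 3 = 7
  Term 2 contributes -3 + 2 · 3 = 3
  Term 3 contributes 4 + 3 · 3 = 13
  Term 4 contributes 0 + 4 · 3 = 12
p(3) = ⊕ of these = min[4, 7, 3, 13, 12] = 3.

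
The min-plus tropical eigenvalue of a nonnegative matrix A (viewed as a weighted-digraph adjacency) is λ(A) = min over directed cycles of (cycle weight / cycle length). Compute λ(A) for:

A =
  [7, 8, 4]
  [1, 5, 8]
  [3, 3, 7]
λ(A) = 8/3

Enumerate directed cycles and compute their means (weight / length). Sample:
  cycle 0 → 0: weight = 7, length = 1, mean = 7/1 ≈ 7.000
  cycle 1 → 1: weight = 5, length = 1, mean = 5/1 ≈ 5.000
  cycle 2 → 2: weight = 7, length = 1, mean = 7/1 ≈ 7.000
  cycle 0 → 1 → 0: weight = 9, length = 2, mean = 9/2 ≈ 4.500
  cycle 0 → 2 → 0: weight = 7, length = 2, mean = 7/2 ≈ 3.500
  cycle 1 → 0 → 1: weight = 9, length = 2, mean = 9/2 ≈ 4.500
Minimum mean = 2.667, attained e.g. along the cycle 0 → 2 → 1 → 0 with weight 8 and length 3. So λ(A) = 8/3 = 8/3.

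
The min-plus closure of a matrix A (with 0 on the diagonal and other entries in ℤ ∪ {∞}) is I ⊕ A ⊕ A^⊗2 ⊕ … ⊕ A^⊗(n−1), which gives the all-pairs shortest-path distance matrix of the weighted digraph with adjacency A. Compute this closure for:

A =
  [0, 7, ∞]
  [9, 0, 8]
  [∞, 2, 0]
Closure =
  [0, 7, 15]
  [9, 0, 8]
  [11, 2, 0]

This is the Floyd-Warshall all-pairs shortest-path computation. For each intermediate vertex k = 0, 1, …, 2, update dist[i][j] ← min(dist[i][j], dist[i][k] + dist[k][j]). The final matrix gives, for each (i, j), the minimum total weight of any directed path from i to j (possibly empty when i = j).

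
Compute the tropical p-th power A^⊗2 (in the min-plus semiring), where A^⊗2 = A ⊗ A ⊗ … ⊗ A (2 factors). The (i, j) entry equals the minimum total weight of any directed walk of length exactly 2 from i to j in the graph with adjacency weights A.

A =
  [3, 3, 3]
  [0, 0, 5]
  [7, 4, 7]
A^⊗2 =
  [3, 3, 6]
  [0, 0, 3]
  [4, 4, 9]

Each entry (A^⊗2)_ij equals the minimum over all length-2 walks i = v_0 → v_1 → … → v_2 = j of Σ_t A[v_t][v_{t+1}]. For example, for (i, j) = (0, 2) we minimise over 3 possible intermediate vertex sequences; the minimum is 6, attained along the walk 0 → 0 → 2.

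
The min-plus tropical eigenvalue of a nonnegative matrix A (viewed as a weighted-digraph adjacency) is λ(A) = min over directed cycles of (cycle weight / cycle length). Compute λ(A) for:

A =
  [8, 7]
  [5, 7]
λ(A) = 6

Enumerate directed cycles and compute their means (weight / length). Sample:
  cycle 0 → 0: weight = 8, length = 1, mean = 8/1 ≈ 8.000
  cycle 1 → 1: weight = 7, length = 1, mean = 7/1 ≈ 7.000
  cycle 0 → 1 → 0: weight = 12, length = 2, mean = 12/2 ≈ 6.000
  cycle 1 → 0 → 1: weight = 12, length = 2, mean = 12/2 ≈ 6.000
Minimum mean = 6.000, attained e.g. along the cycle 0 → 1 → 0 with weight 12 and length 2. So λ(A) = 12/2 = 6.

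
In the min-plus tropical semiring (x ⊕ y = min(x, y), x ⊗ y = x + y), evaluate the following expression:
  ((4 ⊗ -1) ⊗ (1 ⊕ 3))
((4 ⊗ -1) ⊗ (1 ⊕ 3)) = 4

Expand innermost to outermost. Recall ⊕ takes the minimum of its arguments and ⊗ takes their sum. Working out the expression ((4 ⊗ -1) ⊗ (1 ⊕ 3)) gives 4.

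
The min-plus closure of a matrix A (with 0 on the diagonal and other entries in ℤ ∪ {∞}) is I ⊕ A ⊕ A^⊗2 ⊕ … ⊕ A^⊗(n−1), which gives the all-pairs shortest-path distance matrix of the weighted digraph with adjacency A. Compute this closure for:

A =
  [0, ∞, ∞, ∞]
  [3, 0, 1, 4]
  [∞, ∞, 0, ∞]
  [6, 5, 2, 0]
Closure =
  [0, ∞, ∞, ∞]
  [3, 0, 1, 4]
  [∞, ∞, 0, ∞]
  [6, 5, 2, 0]

This is the Floyd-Warshall all-pairs shortest-path computation. For each intermediate vertex k = 0, 1, …, 3, update dist[i][j] ← min(dist[i][j], dist[i][k] + dist[k][j]). The final matrix gives, for each (i, j), the minimum total weight of any directed path from i to j (possibly empty when i = j).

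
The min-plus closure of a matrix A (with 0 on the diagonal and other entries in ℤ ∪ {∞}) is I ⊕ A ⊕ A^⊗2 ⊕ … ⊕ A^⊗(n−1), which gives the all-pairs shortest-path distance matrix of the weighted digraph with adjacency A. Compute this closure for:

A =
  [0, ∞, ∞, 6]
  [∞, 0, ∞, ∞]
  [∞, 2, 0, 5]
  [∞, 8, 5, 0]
Closure =
  [0, 13, 11, 6]
  [∞, 0, ∞, ∞]
  [∞, 2, 0, 5]
  [∞, 7, 5, 0]

This is the Floyd-Warshall all-pairs shortest-path computation. For each intermediate vertex k = 0, 1, …, 3, update dist[i][j] ← min(dist[i][j], dist[i][k] + dist[k][j]). The final matrix gives, for each (i, j), the minimum total weight of any directed path from i to j (possibly empty when i = j).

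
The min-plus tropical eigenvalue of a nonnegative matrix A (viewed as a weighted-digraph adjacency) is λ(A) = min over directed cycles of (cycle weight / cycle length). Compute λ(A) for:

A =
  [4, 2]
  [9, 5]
λ(A) = 4

Enumerate directed cycles and compute their means (weight / length). Sample:
  cycle 0 → 0: weight = 4, length = 1, mean = 4/1 ≈ 4.000
  cycle 1 → 1: weight = 5, length = 1, mean = 5/1 ≈ 5.000
  cycle 0 → 1 → 0: weight = 11, length = 2, mean = 11/2 ≈ 5.500
  cycle 1 → 0 → 1: weight = 11, length = 2, mean = 11/2 ≈ 5.500
Minimum mean = 4.000, attained e.g. along the cycle 0 → 0 with weight 4 and length 1. So λ(A) = 4/1 = 4.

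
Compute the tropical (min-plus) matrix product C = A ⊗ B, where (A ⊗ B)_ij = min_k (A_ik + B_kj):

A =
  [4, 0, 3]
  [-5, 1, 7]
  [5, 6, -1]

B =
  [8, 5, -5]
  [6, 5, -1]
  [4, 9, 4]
A ⊗ B =
  [6, 5, -1]
  [3, 0, -10]
  [3, 8, 0]

Apply the min-plus product entry-by-entry:
  C[0][0] = min over k of (A[0][0] + B[0][0] = 4 + 8 = 12, A[0][1] + B[1][0] = 0 + 6 = 6, A[0][2] + B[2][0] = 3 + 4 = 7) = 6 (attained at k = 1)
  C[0][1] = min over k of (A[0][0] + B[0][1] = 4 + 5 = 9, A[0][1] + B[1][1] = 0 + 5 = 5, A[0][2] + B[2][1] = 3 + 9 = 12) = 5 (attained at k = 1)
  C[0][2] = min over k of (A[0][0] + B[0][2] = 4 + -5 = -1, A[0][1] + B[1][2] = 0 + -1 = -1, A[0][2] + B[2][2] = 3 + 4 = 7) = -1 (attained at k = 0)
  C[1][0] = min over k of (A[1][0] + B[0][0] = -5 + 8 = 3, A[1][1] + B[1][0] = 1 + 6 = 7, A[1][2] + B[2][0] = 7 + 4 = 11) = 3 (attained at k = 0)
  C[1][1] = min over k of (A[1][0] + B[0][1] = -5 + 5 = 0, A[1][1] + B[1][1] = 1 + 5 = 6, A[1][2] + B[2][1] = 7 + 9 = 16) = 0 (attained at k = 0)
  C[1][2] = min over k of (A[1][0] + B[0][2] = -5 + -5 = -10, A[1][1] + B[1][2] = 1 + -1 = 0, A[1][2] + B[2][2] = 7 + 4 = 11) = -10 (attained at k = 0)
  C[2][0] = min over k of (A[2][0] + B[0][0] = 5 + 8 = 13, A[2][1] + B[1][0] = 6 + 6 = 12, A[2][2] + B[2][0] = -1 + 4 = 3) = 3 (attained at k = 2)
  C[2][1] = min over k of (A[2][0] + B[0][1] = 5 + 5 = 10, A[2][1] + B[1][1] = 6 + 5 = 11, A[2][2] + B[2][1] = -1 + 9 = 8) = 8 (attained at k = 2)
  C[2][2] = min over k of (A[2][0] + B[0][2] = 5 + -5 = 0, A[2][1] + B[1][2] = 6 + -1 = 5, A[2][2] + B[2][2] = -1 + 4 = 3) = 0 (attained at k = 0)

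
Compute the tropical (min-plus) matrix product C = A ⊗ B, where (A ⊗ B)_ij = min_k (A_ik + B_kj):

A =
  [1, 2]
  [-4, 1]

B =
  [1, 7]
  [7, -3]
A ⊗ B =
  [2, -1]
  [-3, -2]

Apply the min-plus product entry-by-entry:
  C[0][0] = min over k of (A[0][0] + B[0][0] = 1 + 1 = 2, A[0][1] + B[1][0] = 2 + 7 = 9) = 2 (attained at k = 0)
  C[0][1] = min over k of (A[0][0] + B[0][1] = 1 + 7 = 8, A[0][1] + B[1][1] = 2 + -3 = -1) = -1 (attained at k = 1)
  C[1][0] = min over k of (A[1][0] + B[0][0] = -4 + 1 = -3, A[1][1] + B[1][0] = 1 + 7 = 8) = -3 (attained at k = 0)
  C[1][1] = min over k of (A[1][0] + B[0][1] = -4 + 7 = 3, A[1][1] + B[1][1] = 1 + -3 = -2) = -2 (attained at k = 1)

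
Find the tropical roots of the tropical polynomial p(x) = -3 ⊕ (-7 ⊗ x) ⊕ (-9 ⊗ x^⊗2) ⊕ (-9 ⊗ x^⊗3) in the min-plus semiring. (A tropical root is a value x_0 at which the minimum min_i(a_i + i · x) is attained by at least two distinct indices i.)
Roots: {0, 2, 4}

Each tropical root is a break point of the lower envelope of the lines y = a_i + i · x (there are 4 lines, with slopes 0, 1, ..., 3). Only the lines that attain the minimum somewhere contribute to roots; other lines are dominated. Here the surviving (envelope) indices are i = 3, i = 2, i = 1, i = 0.
Intersections between consecutive envelope lines give the roots: for adjacent envelope indices i < j the intersection is x = (a_i − a_j) / (j − i). Reading off the sorted break points: {0, 2, 4}.
Verification: at each break x_0, at least two indices attain the minimum of min_i(a_i + i · x_0).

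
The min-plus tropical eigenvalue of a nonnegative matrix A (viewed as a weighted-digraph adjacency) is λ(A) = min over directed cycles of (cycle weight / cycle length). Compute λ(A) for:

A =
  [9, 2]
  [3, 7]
λ(A) = 5/2

Enumerate directed cycles and compute their means (weight / length). Sample:
  cycle 0 → 0: weight = 9, length = 1, mean = 9/1 ≈ 9.000
  cycle 1 → 1: weight = 7, length = 1, mean = 7/1 ≈ 7.000
  cycle 0 → 1 → 0: weight = 5, length = 2, mean = 5/2 ≈ 2.500
  cycle 1 → 0 → 1: weight = 5, length = 2, mean = 5/2 ≈ 2.500
Minimum mean = 2.500, attained e.g. along the cycle 0 → 1 → 0 with weight 5 and length 2. So λ(A) = 5/2 = 5/2.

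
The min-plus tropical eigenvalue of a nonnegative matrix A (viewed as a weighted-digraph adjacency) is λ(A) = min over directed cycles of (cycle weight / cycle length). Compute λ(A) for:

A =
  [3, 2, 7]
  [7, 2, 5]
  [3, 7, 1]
λ(A) = 1

Enumerate directed cycles and compute their means (weight / length). Sample:
  cycle 0 → 0: weight = 3, length = 1, mean = 3/1 ≈ 3.000
  cycle 1 → 1: weight = 2, length = 1, mean = 2/1 ≈ 2.000
  cycle 2 → 2: weight = 1, length = 1, mean = 1/1 ≈ 1.000
  cycle 0 → 1 → 0: weight = 9, length = 2, mean = 9/2 ≈ 4.500
  cycle 0 → 2 → 0: weight = 10, length = 2, mean = 10/2 ≈ 5.000
  cycle 1 → 0 → 1: weight = 9, length = 2, mean = 9/2 ≈ 4.500
Minimum mean = 1.000, attained e.g. along the cycle 2 → 2 with weight 1 and length 1. So λ(A) = 1/1 = 1.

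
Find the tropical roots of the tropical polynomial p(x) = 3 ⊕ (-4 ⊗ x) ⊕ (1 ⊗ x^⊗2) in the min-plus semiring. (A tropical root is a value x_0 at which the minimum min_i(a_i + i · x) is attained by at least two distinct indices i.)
Roots: {-5, 7}

Each tropical root is a break point of the lower envelope of the lines y = a_i + i · x (there are 3 lines, with slopes 0, 1, ..., 2). Only the lines that attain the minimum somewhere contribute to roots; other lines are dominated. Here the surviving (envelope) indices are i = 2, i = 1, i = 0.
Intersections between consecutive envelope lines give the roots: for adjacent envelope indices i < j the intersection is x = (a_i − a_j) / (j − i). Reading off the sorted break points: {-5, 7}.
Verification: at each break x_0, at least two indices attain the minimum of min_i(a_i + i · x_0).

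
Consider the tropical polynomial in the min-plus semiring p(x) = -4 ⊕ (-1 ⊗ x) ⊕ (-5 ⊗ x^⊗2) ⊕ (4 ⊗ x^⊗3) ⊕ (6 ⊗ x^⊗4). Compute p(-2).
p(-2) = -9

A tropical monomial a ⊗ x^⊗i evaluates to a + i · x. Evaluating each term at x = -2:
  Term 0 contributes -4 + 0 · -2 = -4
  Term 1 contributes -1 + 1 · -2 = -3
  Term 2 contributes -5 + 2 · -2 = -9
  Term 3 contributes 4 + 3 · -2 = -2
  Term 4 contributes 6 + 4 · -2 = -2
p(-2) = ⊕ of these = min[-4, -3, -9, -2, -2] = -9.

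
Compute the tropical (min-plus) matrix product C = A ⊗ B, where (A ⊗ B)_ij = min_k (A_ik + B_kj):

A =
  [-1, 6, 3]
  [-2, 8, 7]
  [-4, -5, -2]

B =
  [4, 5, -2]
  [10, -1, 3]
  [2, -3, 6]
A ⊗ B =
  [3, 0, -3]
  [2, 3, -4]
  [0, -6, -6]

Apply the min-plus product entry-by-entry:
  C[0][0] = min over k of (A[0][0] + B[0][0] = -1 + 4 = 3, A[0][1] + B[1][0] = 6 + 10 = 16, A[0][2] + B[2][0] = 3 + 2 = 5) = 3 (attained at k = 0)
  C[0][1] = min over k of (A[0][0] + B[0][1] = -1 + 5 = 4, A[0][1] + B[1][1] = 6 + -1 = 5, A[0][2] + B[2][1] = 3 + -3 = 0) = 0 (attained at k = 2)
  C[0][2] = min over k of (A[0][0] + B[0][2] = -1 + -2 = -3, A[0][1] + B[1][2] = 6 + 3 = 9, A[0][2] + B[2][2] = 3 + 6 = 9) = -3 (attained at k = 0)
  C[1][0] = min over k of (A[1][0] + B[0][0] = -2 + 4 = 2, A[1][1] + B[1][0] = 8 + 10 = 18, A[1][2] + B[2][0] = 7 + 2 = 9) = 2 (attained at k = 0)
  C[1][1] = min over k of (A[1][0] + B[0][1] = -2 + 5 = 3, A[1][1] + B[1][1] = 8 + -1 = 7, A[1][2] + B[2][1] = 7 + -3 = 4) = 3 (attained at k = 0)
  C[1][2] = min over k of (A[1][0] + B[0][2] = -2 + -2 = -4, A[1][1] + B[1][2] = 8 + 3 = 11, A[1][2] + B[2][2] = 7 + 6 = 13) = -4 (attained at k = 0)
  C[2][0] = min over k of (A[2][0] + B[0][0] = -4 + 4 = 0, A[2][1] + B[1][0] = -5 + 10 = 5, A[2][2] + B[2][0] = -2 + 2 = 0) = 0 (attained at k = 0)
  C[2][1] = min over k of (A[2][0] + B[0][1] = -4 + 5 = 1, A[2][1] + B[1][1] = -5 + -1 = -6, A[2][2] + B[2][1] = -2 + -3 = -5) = -6 (attained at k = 1)
  C[2][2] = min over k of (A[2][0] + B[0][2] = -4 + -2 = -6, A[2][1] + B[1][2] = -5 + 3 = -2, A[2][2] + B[2][2] = -2 + 6 = 4) = -6 (attained at k = 0)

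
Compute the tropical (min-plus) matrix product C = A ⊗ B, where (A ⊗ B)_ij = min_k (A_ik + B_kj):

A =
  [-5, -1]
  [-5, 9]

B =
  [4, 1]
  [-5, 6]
A ⊗ B =
  [-6, -4]
  [-1, -4]

Apply the min-plus product entry-by-entry:
  C[0][0] = min over k of (A[0][0] + B[0][0] = -5 + 4 = -1, A[0][1] + B[1][0] = -1 + -5 = -6) = -6 (attained at k = 1)
  C[0][1] = min over k of (A[0][0] + B[0][1] = -5 + 1 = -4, A[0][1] + B[1][1] = -1 + 6 = 5) = -4 (attained at k = 0)
  C[1][0] = min over k of (A[1][0] + B[0][0] = -5 + 4 = -1, A[1][1] + B[1][0] = 9 + -5 = 4) = -1 (attained at k = 0)
  C[1][1] = min over k of (A[1][0] + B[0][1] = -5 + 1 = -4, A[1][1] + B[1][1] = 9 + 6 = 15) = -4 (attained at k = 0)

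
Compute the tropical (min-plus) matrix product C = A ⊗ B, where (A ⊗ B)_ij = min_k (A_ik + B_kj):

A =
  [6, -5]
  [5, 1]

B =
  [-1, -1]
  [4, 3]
A ⊗ B =
  [-1, -2]
  [4, 4]

Apply the min-plus product entry-by-entry:
  C[0][0] = min over k of (A[0][0] + B[0][0] = 6 + -1 = 5, A[0][1] + B[1][0] = -5 + 4 = -1) = -1 (attained at k = 1)
  C[0][1] = min over k of (A[0][0] + B[0][1] = 6 + -1 = 5, A[0][1] + B[1][1] = -5 + 3 = -2) = -2 (attained at k = 1)
  C[1][0] = min over k of (A[1][0] + B[0][0] = 5 + -1 = 4, A[1][1] + B[1][0] = 1 + 4 = 5) = 4 (attained at k = 0)
  C[1][1] = min over k of (A[1][0] + B[0][1] = 5 + -1 = 4, A[1][1] + B[1][1] = 1 + 3 = 4) = 4 (attained at k = 0)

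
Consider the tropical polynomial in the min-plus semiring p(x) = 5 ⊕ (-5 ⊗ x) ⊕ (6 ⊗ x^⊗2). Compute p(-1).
p(-1) = -6

A tropical monomial a ⊗ x^⊗i evaluates to a + i · x. Evaluating each term at x = -1:
  Term 0 contributes 5 + 0 · -1 = 5
  Term 1 contributes -5 + 1 · -1 = -6
  Term 2 contributes 6 + 2 · -1 = 4
p(-1) = ⊕ of these = min[5, -6, 4] = -6.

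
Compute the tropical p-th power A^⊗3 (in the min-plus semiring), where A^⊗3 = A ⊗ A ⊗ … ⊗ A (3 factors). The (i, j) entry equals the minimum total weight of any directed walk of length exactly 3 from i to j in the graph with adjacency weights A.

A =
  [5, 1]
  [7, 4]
A^⊗3 =
  [12, 9]
  [15, 12]

Each entry (A^⊗3)_ij equals the minimum over all length-3 walks i = v_0 → v_1 → … → v_3 = j of Σ_t A[v_t][v_{t+1}]. For example, for (i, j) = (0, 1) we minimise over 4 possible intermediate vertex sequences; the minimum is 9, attained along the walk 0 → 1 → 0 → 1.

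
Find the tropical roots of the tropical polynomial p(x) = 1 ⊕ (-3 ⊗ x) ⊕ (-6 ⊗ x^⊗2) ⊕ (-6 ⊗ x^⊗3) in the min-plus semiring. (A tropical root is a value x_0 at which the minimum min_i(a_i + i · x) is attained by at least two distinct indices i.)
Roots: {0, 3, 4}

Each tropical root is a break point of the lower envelope of the lines y = a_i + i · x (there are 4 lines, with slopes 0, 1, ..., 3). Only the lines that attain the minimum somewhere contribute to roots; other lines are dominated. Here the surviving (envelope) indices are i = 3, i = 2, i = 1, i = 0.
Intersections between consecutive envelope lines give the roots: for adjacent envelope indices i < j the intersection is x = (a_i − a_j) / (j − i). Reading off the sorted break points: {0, 3, 4}.
Verification: at each break x_0, at least two indices attain the minimum of min_i(a_i + i · x_0).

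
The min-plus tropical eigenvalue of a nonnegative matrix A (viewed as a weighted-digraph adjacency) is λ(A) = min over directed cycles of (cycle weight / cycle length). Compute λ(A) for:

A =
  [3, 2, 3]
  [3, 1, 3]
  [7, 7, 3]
λ(A) = 1

Enumerate directed cycles and compute their means (weight / length). Sample:
  cycle 0 → 0: weight = 3, length = 1, mean = 3/1 ≈ 3.000
  cycle 1 → 1: weight = 1, length = 1, mean = 1/1 ≈ 1.000
  cycle 2 → 2: weight = 3, length = 1, mean = 3/1 ≈ 3.000
  cycle 0 → 1 → 0: weight = 5, length = 2, mean = 5/2 ≈ 2.500
  cycle 0 → 2 → 0: weight = 10, length = 2, mean = 10/2 ≈ 5.000
  cycle 1 → 0 → 1: weight = 5, length = 2, mean = 5/2 ≈ 2.500
Minimum mean = 1.000, attained e.g. along the cycle 1 → 1 with weight 1 and length 1. So λ(A) = 1/1 = 1.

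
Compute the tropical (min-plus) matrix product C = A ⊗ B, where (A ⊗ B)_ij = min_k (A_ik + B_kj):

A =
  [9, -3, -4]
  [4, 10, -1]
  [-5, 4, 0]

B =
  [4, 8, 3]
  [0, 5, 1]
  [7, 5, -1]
A ⊗ B =
  [-3, 1, -5]
  [6, 4, -2]
  [-1, 3, -2]

Apply the min-plus product entry-by-entry:
  C[0][0] = min over k of (A[0][0] + B[0][0] = 9 + 4 = 13, A[0][1] + B[1][0] = -3 + 0 = -3, A[0][2] + B[2][0] = -4 + 7 = 3) = -3 (attained at k = 1)
  C[0][1] = min over k of (A[0][0] + B[0][1] = 9 + 8 = 17, A[0][1] + B[1][1] = -3 + 5 = 2, A[0][2] + B[2][1] = -4 + 5 = 1) = 1 (attained at k = 2)
  C[0][2] = min over k of (A[0][0] + B[0][2] = 9 + 3 = 12, A[0][1] + B[1][2] = -3 + 1 = -2, A[0][2] + B[2][2] = -4 + -1 = -5) = -5 (attained at k = 2)
  C[1][0] = min over k of (A[1][0] + B[0][0] = 4 + 4 = 8, A[1][1] + B[1][0] = 10 + 0 = 10, A[1][2] + B[2][0] = -1 + 7 = 6) = 6 (attained at k = 2)
  C[1][1] = min over k of (A[1][0] + B[0][1] = 4 + 8 = 12, A[1][1] + B[1][1] = 10 + 5 = 15, A[1][2] + B[2][1] = -1 + 5 = 4) = 4 (attained at k = 2)
  C[1][2] = min over k of (A[1][0] + B[0][2] = 4 + 3 = 7, A[1][1] + B[1][2] = 10 + 1 = 11, A[1][2] + B[2][2] = -1 + -1 = -2) = -2 (attained at k = 2)
  C[2][0] = min over k of (A[2][0] + B[0][0] = -5 + 4 = -1, A[2][1] + B[1][0] = 4 + 0 = 4, A[2][2] + B[2][0] = 0 + 7 = 7) = -1 (attained at k = 0)
  C[2][1] = min over k of (A[2][0] + B[0][1] = -5 + 8 = 3, A[2][1] + B[1][1] = 4 + 5 = 9, A[2][2] + B[2][1] = 0 + 5 = 5) = 3 (attained at k = 0)
  C[2][2] = min over k of (A[2][0] + B[0][2] = -5 + 3 = -2, A[2][1] + B[1][2] = 4 + 1 = 5, A[2][2] + B[2][2] = 0 + -1 = -1) = -2 (attained at k = 0)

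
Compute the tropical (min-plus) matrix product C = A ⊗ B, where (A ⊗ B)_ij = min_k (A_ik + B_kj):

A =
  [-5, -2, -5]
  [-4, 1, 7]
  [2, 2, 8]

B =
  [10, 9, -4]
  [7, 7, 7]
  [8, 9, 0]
A ⊗ B =
  [3, 4, -9]
  [6, 5, -8]
  [9, 9, -2]

Apply the min-plus product entry-by-entry:
  C[0][0] = min over k of (A[0][0] + B[0][0] = -5 + 10 = 5, A[0][1] + B[1][0] = -2 + 7 = 5, A[0][2] + B[2][0] = -5 + 8 = 3) = 3 (attained at k = 2)
  C[0][1] = min over k of (A[0][0] + B[0][1] = -5 + 9 = 4, A[0][1] + B[1][1] = -2 + 7 = 5, A[0][2] + B[2][1] = -5 + 9 = 4) = 4 (attained at k = 0)
  C[0][2] = min over k of (A[0][0] + B[0][2] = -5 + -4 = -9, A[0][1] + B[1][2] = -2 + 7 = 5, A[0][2] + B[2][2] = -5 + 0 = -5) = -9 (attained at k = 0)
  C[1][0] = min over k of (A[1][0] + B[0][0] = -4 + 10 = 6, A[1][1] + B[1][0] = 1 + 7 = 8, A[1][2] + B[2][0] = 7 + 8 = 15) = 6 (attained at k = 0)
  C[1][1] = min over k of (A[1][0] + B[0][1] = -4 + 9 = 5, A[1][1] + B[1][1] = 1 + 7 = 8, A[1][2] + B[2][1] = 7 + 9 = 16) = 5 (attained at k = 0)
  C[1][2] = min over k of (A[1][0] + B[0][2] = -4 + -4 = -8, A[1][1] + B[1][2] = 1 + 7 = 8, A[1][2] + B[2][2] = 7 + 0 = 7) = -8 (attained at k = 0)
  C[2][0] = min over k of (A[2][0] + B[0][0] = 2 + 10 = 12, A[2][1] + B[1][0] = 2 + 7 = 9, A[2][2] + B[2][0] = 8 + 8 = 16) = 9 (attained at k = 1)
  C[2][1] = min over k of (A[2][0] + B[0][1] = 2 + 9 = 11, A[2][1] + B[1][1] = 2 + 7 = 9, A[2][2] + B[2][1] = 8 + 9 = 17) = 9 (attained at k = 1)
  C[2][2] = min over k of (A[2][0] + B[0][2] = 2 + -4 = -2, A[2][1] + B[1][2] = 2 + 7 = 9, A[2][2] + B[2][2] = 8 + 0 = 8) = -2 (attained at k = 0)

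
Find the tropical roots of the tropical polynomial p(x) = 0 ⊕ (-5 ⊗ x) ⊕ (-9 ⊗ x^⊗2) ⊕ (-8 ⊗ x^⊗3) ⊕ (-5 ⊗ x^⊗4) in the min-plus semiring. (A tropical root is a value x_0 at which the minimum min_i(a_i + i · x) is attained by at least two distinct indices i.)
Roots: {-3, -1, 4, 5}

Each tropical root is a break point of the lower envelope of the lines y = a_i + i · x (there are 5 lines, with slopes 0, 1, ..., 4). Only the lines that attain the minimum somewhere contribute to roots; other lines are dominated. Here the surviving (envelope) indices are i = 4, i = 3, i = 2, i = 1, i = 0.
Intersections between consecutive envelope lines give the roots: for adjacent envelope indices i < j the intersection is x = (a_i − a_j) / (j − i). Reading off the sorted break points: {-3, -1, 4, 5}.
Verification: at each break x_0, at least two indices attain the minimum of min_i(a_i + i · x_0).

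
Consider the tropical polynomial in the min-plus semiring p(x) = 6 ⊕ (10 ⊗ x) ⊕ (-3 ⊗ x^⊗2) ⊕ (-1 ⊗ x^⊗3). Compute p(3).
p(3) = 3

A tropical monomial a ⊗ x^⊗i evaluates to a + i · x. Evaluating each term at x = 3:
  Term 0 contributes 6 + 0 · 3 = 6
  Term 1 contributes 10 + 1 · 3 = 13
  Term 2 contributes -3 + 2 · 3 = 3
  Term 3 contributes -1 + 3 · 3 = 8
p(3) = ⊕ of these = min[6, 13, 3, 8] = 3.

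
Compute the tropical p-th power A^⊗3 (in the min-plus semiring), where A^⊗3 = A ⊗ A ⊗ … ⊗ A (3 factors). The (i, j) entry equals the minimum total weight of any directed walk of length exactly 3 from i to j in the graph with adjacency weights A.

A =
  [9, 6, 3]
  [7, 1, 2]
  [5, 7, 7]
A^⊗3 =
  [13, 8, 9]
  [8, 3, 4]
  [13, 9, 10]

Each entry (A^⊗3)_ij equals the minimum over all length-3 walks i = v_0 → v_1 → … → v_3 = j of Σ_t A[v_t][v_{t+1}]. For example, for (i, j) = (0, 2) we minimise over 9 possible intermediate vertex sequences; the minimum is 9, attained along the walk 0 → 1 → 1 → 2.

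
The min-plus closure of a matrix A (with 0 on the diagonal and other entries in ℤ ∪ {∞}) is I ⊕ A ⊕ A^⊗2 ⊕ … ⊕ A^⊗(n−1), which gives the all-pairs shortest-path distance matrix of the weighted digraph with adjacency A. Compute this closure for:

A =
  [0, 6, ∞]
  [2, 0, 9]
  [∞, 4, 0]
Closure =
  [0, 6, 15]
  [2, 0, 9]
  [6, 4, 0]

This is the Floyd-Warshall all-pairs shortest-path computation. For each intermediate vertex k = 0, 1, …, 2, update dist[i][j] ← min(dist[i][j], dist[i][k] + dist[k][j]). The final matrix gives, for each (i, j), the minimum total weight of any directed path from i to j (possibly empty when i = j).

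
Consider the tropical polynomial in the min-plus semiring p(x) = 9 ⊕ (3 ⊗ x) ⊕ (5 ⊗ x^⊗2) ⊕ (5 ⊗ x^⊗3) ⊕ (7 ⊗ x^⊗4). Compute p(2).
p(2) = 5

A tropical monomial a ⊗ x^⊗i evaluates to a + i · x. Evaluating each term at x = 2:
  Term 0 contributes 9 + 0 · 2 = 9
  Term 1 contributes 3 + 1 · 2 = 5
  Term 2 contributes 5 + 2 · 2 = 9
  Term 3 contributes 5 + 3 · 2 = 11
  Term 4 contributes 7 + 4 · 2 = 15
p(2) = ⊕ of these = min[9, 5, 9, 11, 15] = 5.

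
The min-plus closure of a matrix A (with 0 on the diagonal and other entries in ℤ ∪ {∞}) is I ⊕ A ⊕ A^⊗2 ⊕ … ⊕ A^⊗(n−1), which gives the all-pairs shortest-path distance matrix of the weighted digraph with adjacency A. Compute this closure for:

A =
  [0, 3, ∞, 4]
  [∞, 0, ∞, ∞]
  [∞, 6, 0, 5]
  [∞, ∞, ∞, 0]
Closure =
  [0, 3, ∞, 4]
  [∞, 0, ∞, ∞]
  [∞, 6, 0, 5]
  [∞, ∞, ∞, 0]

This is the Floyd-Warshall all-pairs shortest-path computation. For each intermediate vertex k = 0, 1, …, 3, update dist[i][j] ← min(dist[i][j], dist[i][k] + dist[k][j]). The final matrix gives, for each (i, j), the minimum total weight of any directed path from i to j (possibly empty when i = j).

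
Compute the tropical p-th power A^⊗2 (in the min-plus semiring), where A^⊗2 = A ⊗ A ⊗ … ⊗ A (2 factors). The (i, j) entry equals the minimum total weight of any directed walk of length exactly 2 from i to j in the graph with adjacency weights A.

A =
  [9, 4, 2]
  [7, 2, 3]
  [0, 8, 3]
A^⊗2 =
  [2, 6, 5]
  [3, 4, 5]
  [3, 4, 2]

Each entry (A^⊗2)_ij equals the minimum over all length-2 walks i = v_0 → v_1 → … → v_2 = j of Σ_t A[v_t][v_{t+1}]. For example, for (i, j) = (0, 2) we minimise over 3 possible intermediate vertex sequences; the minimum is 5, attained along the walk 0 → 2 → 2.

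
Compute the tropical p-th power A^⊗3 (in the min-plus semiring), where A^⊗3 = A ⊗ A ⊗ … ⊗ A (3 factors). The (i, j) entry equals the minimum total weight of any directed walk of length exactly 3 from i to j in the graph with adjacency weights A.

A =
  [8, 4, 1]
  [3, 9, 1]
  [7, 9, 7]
A^⊗3 =
  [12, 11, 8]
  [10, 12, 8]
  [14, 16, 12]

Each entry (A^⊗3)_ij equals the minimum over all length-3 walks i = v_0 → v_1 → … → v_3 = j of Σ_t A[v_t][v_{t+1}]. For example, for (i, j) = (0, 2) we minimise over 9 possible intermediate vertex sequences; the minimum is 8, attained along the walk 0 → 1 → 0 → 2.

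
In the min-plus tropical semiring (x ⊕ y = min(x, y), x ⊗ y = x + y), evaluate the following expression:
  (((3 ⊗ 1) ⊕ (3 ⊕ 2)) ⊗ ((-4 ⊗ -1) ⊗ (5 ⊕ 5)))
(((3 ⊗ 1) ⊕ (3 ⊕ 2)) ⊗ ((-4 ⊗ -1) ⊗ (5 ⊕ 5))) = 2

Expand innermost to outermost. Recall ⊕ takes the minimum of its arguments and ⊗ takes their sum. Working out the expression (((3 ⊗ 1) ⊕ (3 ⊕ 2)) ⊗ ((-4 ⊗ -1) ⊗ (5 ⊕ 5))) gives 2.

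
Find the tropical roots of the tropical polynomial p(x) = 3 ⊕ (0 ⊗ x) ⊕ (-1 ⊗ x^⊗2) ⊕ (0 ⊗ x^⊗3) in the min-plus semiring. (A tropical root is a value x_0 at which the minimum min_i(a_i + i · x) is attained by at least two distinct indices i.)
Roots: {-1, 1, 3}

Each tropical root is a break point of the lower envelope of the lines y = a_i + i · x (there are 4 lines, with slopes 0, 1, ..., 3). Only the lines that attain the minimum somewhere contribute to roots; other lines are dominated. Here the surviving (envelope) indices are i = 3, i = 2, i = 1, i = 0.
Intersections between consecutive envelope lines give the roots: for adjacent envelope indices i < j the intersection is x = (a_i − a_j) / (j − i). Reading off the sorted break points: {-1, 1, 3}.
Verification: at each break x_0, at least two indices attain the minimum of min_i(a_i + i · x_0).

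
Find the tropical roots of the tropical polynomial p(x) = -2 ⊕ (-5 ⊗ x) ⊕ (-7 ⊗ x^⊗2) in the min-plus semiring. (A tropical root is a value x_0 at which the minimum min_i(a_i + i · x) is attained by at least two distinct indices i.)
Roots: {2, 3}

Each tropical root is a break point of the lower envelope of the lines y = a_i + i · x (there are 3 lines, with slopes 0, 1, ..., 2). Only the lines that attain the minimum somewhere contribute to roots; other lines are dominated. Here the surviving (envelope) indices are i = 2, i = 1, i = 0.
Intersections between consecutive envelope lines give the roots: for adjacent envelope indices i < j the intersection is x = (a_i − a_j) / (j − i). Reading off the sorted break points: {2, 3}.
Verification: at each break x_0, at least two indices attain the minimum of min_i(a_i + i · x_0).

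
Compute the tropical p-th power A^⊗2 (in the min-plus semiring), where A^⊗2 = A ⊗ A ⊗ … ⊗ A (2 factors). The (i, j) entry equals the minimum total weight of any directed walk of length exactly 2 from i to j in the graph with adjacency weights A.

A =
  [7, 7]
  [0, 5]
A^⊗2 =
  [7, 12]
  [5, 7]

Each entry (A^⊗2)_ij equals the minimum over all length-2 walks i = v_0 → v_1 → … → v_2 = j of Σ_t A[v_t][v_{t+1}]. For example, for (i, j) = (0, 1) we minimise over 2 possible intermediate vertex sequences; the minimum is 12, attained along the walk 0 → 1 → 1.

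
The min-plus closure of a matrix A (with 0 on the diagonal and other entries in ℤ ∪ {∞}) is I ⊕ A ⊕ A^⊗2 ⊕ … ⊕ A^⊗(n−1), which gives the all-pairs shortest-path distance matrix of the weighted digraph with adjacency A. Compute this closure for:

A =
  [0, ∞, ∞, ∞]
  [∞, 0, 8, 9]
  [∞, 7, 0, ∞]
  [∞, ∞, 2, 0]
Closure =
  [0, ∞, ∞, ∞]
  [∞, 0, 8, 9]
  [∞, 7, 0, 16]
  [∞, 9, 2, 0]

This is the Floyd-Warshall all-pairs shortest-path computation. For each intermediate vertex k = 0, 1, …, 3, update dist[i][j] ← min(dist[i][j], dist[i][k] + dist[k][j]). The final matrix gives, for each (i, j), the minimum total weight of any directed path from i to j (possibly empty when i = j).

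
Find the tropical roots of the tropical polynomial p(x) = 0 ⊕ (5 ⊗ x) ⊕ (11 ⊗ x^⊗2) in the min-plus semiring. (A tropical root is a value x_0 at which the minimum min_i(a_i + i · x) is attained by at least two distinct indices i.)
Roots: {-6, -5}

Each tropical root is a break point of the lower envelope of the lines y = a_i + i · x (there are 3 lines, with slopes 0, 1, ..., 2). Only the lines that attain the minimum somewhere contribute to roots; other lines are dominated. Here the surviving (envelope) indices are i = 2, i = 1, i = 0.
Intersections between consecutive envelope lines give the roots: for adjacent envelope indices i < j the intersection is x = (a_i − a_j) / (j − i). Reading off the sorted break points: {-6, -5}.
Verification: at each break x_0, at least two indices attain the minimum of min_i(a_i + i · x_0).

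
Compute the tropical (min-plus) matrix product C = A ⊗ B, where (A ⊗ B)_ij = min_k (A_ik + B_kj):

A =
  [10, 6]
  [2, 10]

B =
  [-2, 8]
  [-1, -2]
A ⊗ B =
  [5, 4]
  [0, 8]

Apply the min-plus product entry-by-entry:
  C[0][0] = min over k of (A[0][0] + B[0][0] = 10 + -2 = 8, A[0][1] + B[1][0] = 6 + -1 = 5) = 5 (attained at k = 1)
  C[0][1] = min over k of (A[0][0] + B[0][1] = 10 + 8 = 18, A[0][1] + B[1][1] = 6 + -2 = 4) = 4 (attained at k = 1)
  C[1][0] = min over k of (A[1][0] + B[0][0] = 2 + -2 = 0, A[1][1] + B[1][0] = 10 + -1 = 9) = 0 (attained at k = 0)
  C[1][1] = min over k of (A[1][0] + B[0][1] = 2 + 8 = 10, A[1][1] + B[1][1] = 10 + -2 = 8) = 8 (attained at k = 1)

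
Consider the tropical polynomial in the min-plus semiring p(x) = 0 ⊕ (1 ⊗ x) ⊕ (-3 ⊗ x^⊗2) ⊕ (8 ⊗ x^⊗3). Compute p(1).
p(1) = -1

A tropical monomial a ⊗ x^⊗i evaluates to a + i · x. Evaluating each term at x = 1:
  Term 0 contributes 0 + 0 · 1 = 0
  Term 1 contributes 1 + 1 · 1 = 2
  Term 2 contributes -3 + 2 · 1 = -1
  Term 3 contributes 8 + 3 · 1 = 11
p(1) = ⊕ of these = min[0, 2, -1, 11] = -1.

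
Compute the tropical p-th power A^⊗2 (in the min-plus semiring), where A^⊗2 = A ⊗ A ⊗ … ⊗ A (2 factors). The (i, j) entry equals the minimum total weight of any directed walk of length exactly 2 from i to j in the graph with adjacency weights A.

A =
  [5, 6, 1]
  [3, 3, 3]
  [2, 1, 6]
A^⊗2 =
  [3, 2, 6]
  [5, 4, 4]
  [4, 4, 3]

Each entry (A^⊗2)_ij equals the minimum over all length-2 walks i = v_0 → v_1 → … → v_2 = j of Σ_t A[v_t][v_{t+1}]. For example, for (i, j) = (0, 2) we minimise over 3 possible intermediate vertex sequences; the minimum is 6, attained along the walk 0 → 0 → 2.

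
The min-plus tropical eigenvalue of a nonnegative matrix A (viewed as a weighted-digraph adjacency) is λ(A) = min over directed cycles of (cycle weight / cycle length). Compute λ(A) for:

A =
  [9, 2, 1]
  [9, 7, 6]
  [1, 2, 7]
λ(A) = 1

Enumerate directed cycles and compute their means (weight / length). Sample:
  cycle 0 → 0: weight = 9, length = 1, mean = 9/1 ≈ 9.000
  cycle 1 → 1: weight = 7, length = 1, mean = 7/1 ≈ 7.000
  cycle 2 → 2: weight = 7, length = 1, mean = 7/1 ≈ 7.000
  cycle 0 → 1 → 0: weight = 11, length = 2, mean = 11/2 ≈ 5.500
  cycle 0 → 2 → 0: weight = 2, length = 2, mean = 2/2 ≈ 1.000
  cycle 1 → 0 → 1: weight = 11, length = 2, mean = 11/2 ≈ 5.500
Minimum mean = 1.000, attained e.g. along the cycle 0 → 2 → 0 with weight 2 and length 2. So λ(A) = 2/2 = 1.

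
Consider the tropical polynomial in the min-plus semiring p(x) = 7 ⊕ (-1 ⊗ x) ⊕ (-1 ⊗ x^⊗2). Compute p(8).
p(8) = 7

A tropical monomial a ⊗ x^⊗i evaluates to a + i · x. Evaluating each term at x = 8:
  Term 0 contributes 7 + 0 · 8 = 7
  Term 1 contributes -1 + 1 · 8 = 7
  Term 2 contributes -1 + 2 · 8 = 15
p(8) = ⊕ of these = min[7, 7, 15] = 7.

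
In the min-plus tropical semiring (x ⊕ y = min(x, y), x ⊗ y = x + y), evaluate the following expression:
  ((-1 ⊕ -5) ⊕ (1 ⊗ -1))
((-1 ⊕ -5) ⊕ (1 ⊗ -1)) = -5

Expand innermost to outermost. Recall ⊕ takes the minimum of its arguments and ⊗ takes their sum. Working out the expression ((-1 ⊕ -5) ⊕ (1 ⊗ -1)) gives -5.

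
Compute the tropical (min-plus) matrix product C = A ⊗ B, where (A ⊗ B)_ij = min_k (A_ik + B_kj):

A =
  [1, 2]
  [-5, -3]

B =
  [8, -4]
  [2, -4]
A ⊗ B =
  [4, -3]
  [-1, -9]

Apply the min-plus product entry-by-entry:
  C[0][0] = min over k of (A[0][0] + B[0][0] = 1 + 8 = 9, A[0][1] + B[1][0] = 2 + 2 = 4) = 4 (attained at k = 1)
  C[0][1] = min over k of (A[0][0] + B[0][1] = 1 + -4 = -3, A[0][1] + B[1][1] = 2 + -4 = -2) = -3 (attained at k = 0)
  C[1][0] = min over k of (A[1][0] + B[0][0] = -5 + 8 = 3, A[1][1] + B[1][0] = -3 + 2 = -1) = -1 (attained at k = 1)
  C[1][1] = min over k of (A[1][0] + B[0][1] = -5 + -4 = -9, A[1][1] + B[1][1] = -3 + -4 = -7) = -9 (attained at k = 0)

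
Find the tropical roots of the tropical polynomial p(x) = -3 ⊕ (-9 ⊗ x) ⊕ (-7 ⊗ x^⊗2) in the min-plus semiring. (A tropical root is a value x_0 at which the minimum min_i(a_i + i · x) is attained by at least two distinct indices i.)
Roots: {-2, 6}

Each tropical root is a break point of the lower envelope of the lines y = a_i + i · x (there are 3 lines, with slopes 0, 1, ..., 2). Only the lines that attain the minimum somewhere contribute to roots; other lines are dominated. Here the surviving (envelope) indices are i = 2, i = 1, i = 0.
Intersections between consecutive envelope lines give the roots: for adjacent envelope indices i < j the intersection is x = (a_i − a_j) / (j − i). Reading off the sorted break points: {-2, 6}.
Verification: at each break x_0, at least two indices attain the minimum of min_i(a_i + i · x_0).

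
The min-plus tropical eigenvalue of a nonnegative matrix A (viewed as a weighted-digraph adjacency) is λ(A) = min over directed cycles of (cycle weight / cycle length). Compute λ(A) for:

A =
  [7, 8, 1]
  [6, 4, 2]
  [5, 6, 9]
λ(A) = 3

Enumerate directed cycles and compute their means (weight / length). Sample:
  cycle 0 → 0: weight = 7, length = 1, mean = 7/1 ≈ 7.000
  cycle 1 → 1: weight = 4, length = 1, mean = 4/1 ≈ 4.000
  cycle 2 → 2: weight = 9, length = 1, mean = 9/1 ≈ 9.000
  cycle 0 → 1 → 0: weight = 14, length = 2, mean = 14/2 ≈ 7.000
  cycle 0 → 2 → 0: weight = 6, length = 2, mean = 6/2 ≈ 3.000
  cycle 1 → 0 → 1: weight = 14, length = 2, mean = 14/2 ≈ 7.000
Minimum mean = 3.000, attained e.g. along the cycle 0 → 2 → 0 with weight 6 and length 2. So λ(A) = 6/2 = 3.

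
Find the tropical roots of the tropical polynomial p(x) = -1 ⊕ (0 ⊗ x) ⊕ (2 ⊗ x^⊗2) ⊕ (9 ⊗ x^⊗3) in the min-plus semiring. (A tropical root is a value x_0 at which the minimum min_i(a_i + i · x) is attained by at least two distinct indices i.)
Roots: {-7, -2, -1}

Each tropical root is a break point of the lower envelope of the lines y = a_i + i · x (there are 4 lines, with slopes 0, 1, ..., 3). Only the lines that attain the minimum somewhere contribute to roots; other lines are dominated. Here the surviving (envelope) indices are i = 3, i = 2, i = 1, i = 0.
Intersections between consecutive envelope lines give the roots: for adjacent envelope indices i < j the intersection is x = (a_i − a_j) / (j − i). Reading off the sorted break points: {-7, -2, -1}.
Verification: at each break x_0, at least two indices attain the minimum of min_i(a_i + i · x_0).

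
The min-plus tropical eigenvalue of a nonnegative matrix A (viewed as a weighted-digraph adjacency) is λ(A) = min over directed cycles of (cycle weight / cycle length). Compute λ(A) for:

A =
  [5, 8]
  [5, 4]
λ(A) = 4

Enumerate directed cycles and compute their means (weight / length). Sample:
  cycle 0 → 0: weight = 5, length = 1, mean = 5/1 ≈ 5.000
  cycle 1 → 1: weight = 4, length = 1, mean = 4/1 ≈ 4.000
  cycle 0 → 1 → 0: weight = 13, length = 2, mean = 13/2 ≈ 6.500
  cycle 1 → 0 → 1: weight = 13, length = 2, mean = 13/2 ≈ 6.500
Minimum mean = 4.000, attained e.g. along the cycle 1 → 1 with weight 4 and length 1. So λ(A) = 4/1 = 4.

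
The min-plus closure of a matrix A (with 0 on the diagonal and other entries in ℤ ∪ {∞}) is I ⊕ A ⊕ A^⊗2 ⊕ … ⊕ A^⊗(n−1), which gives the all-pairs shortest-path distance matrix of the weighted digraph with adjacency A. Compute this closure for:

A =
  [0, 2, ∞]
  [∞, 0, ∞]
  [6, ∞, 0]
Closure =
  [0, 2, ∞]
  [∞, 0, ∞]
  [6, 8, 0]

This is the Floyd-Warshall all-pairs shortest-path computation. For each intermediate vertex k = 0, 1, …, 2, update dist[i][j] ← min(dist[i][j], dist[i][k] + dist[k][j]). The final matrix gives, for each (i, j), the minimum total weight of any directed path from i to j (possibly empty when i = j).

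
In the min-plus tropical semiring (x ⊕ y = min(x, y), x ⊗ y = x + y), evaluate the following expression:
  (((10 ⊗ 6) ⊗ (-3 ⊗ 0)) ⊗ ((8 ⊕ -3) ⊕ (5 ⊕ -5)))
(((10 ⊗ 6) ⊗ (-3 ⊗ 0)) ⊗ ((8 ⊕ -3) ⊕ (5 ⊕ -5))) = 8

Expand innermost to outermost. Recall ⊕ takes the minimum of its arguments and ⊗ takes their sum. Working out the expression (((10 ⊗ 6) ⊗ (-3 ⊗ 0)) ⊗ ((8 ⊕ -3) ⊕ (5 ⊕ -5))) gives 8.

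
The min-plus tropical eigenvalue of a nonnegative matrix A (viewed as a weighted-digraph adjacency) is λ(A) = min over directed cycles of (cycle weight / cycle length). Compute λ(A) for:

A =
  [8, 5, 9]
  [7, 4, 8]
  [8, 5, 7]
λ(A) = 4

Enumerate directed cycles and compute their means (weight / length). Sample:
  cycle 0 → 0: weight = 8, length = 1, mean = 8/1 ≈ 8.000
  cycle 1 → 1: weight = 4, length = 1, mean = 4/1 ≈ 4.000
  cycle 2 → 2: weight = 7, length = 1, mean = 7/1 ≈ 7.000
  cycle 0 → 1 → 0: weight = 12, length = 2, mean = 12/2 ≈ 6.000
  cycle 0 → 2 → 0: weight = 17, length = 2, mean = 17/2 ≈ 8.500
  cycle 1 → 0 → 1: weight = 12, length = 2, mean = 12/2 ≈ 6.000
Minimum mean = 4.000, attained e.g. along the cycle 1 → 1 with weight 4 and length 1. So λ(A) = 4/1 = 4.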